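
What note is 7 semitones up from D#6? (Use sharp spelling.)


Reasoning:
D#6: chromatic position 3 in octave 6 → absolute = 6×12 + 3 = 75
Transpose up 7: 75 + 7 = 82
82 = 6×12 + 10 → A# in octave 6
Result = A#6


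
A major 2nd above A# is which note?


Let's work it out.
A 2nd spans 2 letter names, so from A we land on B
A major 2nd = 2 semitones above A#
Spell B at that pitch: B#
= B#


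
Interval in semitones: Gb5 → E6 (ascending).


Working:
Absolute semitone position = octave×12 + chromatic position
Gb5: 5×12 + 6 = 66
E6: 6×12 + 4 = 76
Difference = 76 - 66 = 10
= 10 semitones


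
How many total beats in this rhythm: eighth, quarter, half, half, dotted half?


Solution.
Beat values:
  eighth = 0.5 beats
  quarter = 1 beat
  half = 2 beats
  half = 2 beats
  dotted half = 3 beats
Sum = 0.5 + 1 + 2 + 2 + 3
= 8.5 beats


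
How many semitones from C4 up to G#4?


Working:
Absolute semitone position = octave×12 + chromatic position
C4: 4×12 + 0 = 48
G#4: 4×12 + 8 = 56
Difference = 56 - 48 = 8
= 8 semitones


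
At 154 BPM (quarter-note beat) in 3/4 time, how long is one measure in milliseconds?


Working:
Quarter-note beat duration = 60000 / 154 ms
Beats per measure (3/4) = 3
One measure = 3 × 60000 / 154 = 180000 / 154 ms
= 1168.8 ms


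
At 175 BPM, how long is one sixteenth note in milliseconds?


Working:
One quarter-note beat = 60000 / BPM = 60000 / 175 ms
Sixteenth note = 1/4 × quarter note
Duration = 1/4 × 60000 / 175 = 15000 / 175
= 85.7 ms


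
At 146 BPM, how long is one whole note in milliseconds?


One quarter-note beat = 60000 / BPM = 60000 / 146 ms
Whole note = 4 × quarter note
Duration = 4 × 60000 / 146 = 240000 / 146
= 1643.8 ms


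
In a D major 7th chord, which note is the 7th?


Major 7th chord = root + major 3rd + perfect 5th + major 7th
Seventh chords stack in thirds, so the letter names are D-F-A-C
Root: D
Major 3rd above D: F#
Perfect 5th above D: A
Major 7th above D: C#
The 7th = C#


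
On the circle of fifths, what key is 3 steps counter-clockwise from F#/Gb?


Each counter-clockwise step moves down a perfect 5th (= up a perfect 4th)
From F#/Gb: F#/Gb → B → E → A
= A


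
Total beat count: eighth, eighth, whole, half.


Step by step:
Beat values:
  eighth = 0.5 beats
  eighth = 0.5 beats
  whole = 4 beats
  half = 2 beats
Sum = 0.5 + 0.5 + 4 + 2
= 7 beats


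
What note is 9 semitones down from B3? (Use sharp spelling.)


B3: chromatic position 11 in octave 3 → absolute = 3×12 + 11 = 47
Transpose down 9: 47 - 9 = 38
38 = 3×12 + 2 → D in octave 3
Result = D3


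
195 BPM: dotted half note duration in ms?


Reasoning:
One quarter-note beat = 60000 / BPM = 60000 / 195 ms
Dotted half note = 3 × quarter note
Duration = 3 × 60000 / 195 = 180000 / 195
= 923.1 ms


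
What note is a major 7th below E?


Reasoning:
A 7th spans 7 letter names, so from E we land on F
A major 7th = 11 semitones below E
Spell F at that pitch: F
= F


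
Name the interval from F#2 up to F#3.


Solution.
Letter names: F → F spans 8 letter names → an octave
Semitones: F#2 → F#3 = 12 half-steps
An octave of 12 semitones is a perfect octave
= perfect octave


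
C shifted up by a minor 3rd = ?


Step by step:
minor 3rd: 3 letter names, 3 semitones
Letter: C + 2 → E
Pitch: C + 3 semitones, spelled as an E → Eb
= Eb


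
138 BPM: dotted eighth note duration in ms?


One quarter-note beat = 60000 / BPM = 60000 / 138 ms
Dotted eighth note = 3/4 × quarter note
Duration = 3/4 × 60000 / 138 = 45000 / 138
= 326.1 ms


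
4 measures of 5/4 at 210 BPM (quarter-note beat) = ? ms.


Quarter-note beat duration = 60000 / 210 ms
Beats per measure (5/4) = 5
One measure = 5 × 60000 / 210 = 300000 / 210 ms
4 measures = 4 × 300000 / 210 = 1200000 / 210
= 5714.3 ms


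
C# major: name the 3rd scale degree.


Step by step:
Major scale pattern: W-W-H-W-W-W-H (2-2-1-2-2-2-1 semitones)
Starting from C#:
  C# + 2 semitones → D#
  D# + 2 semitones → E#
  E# + 1 semitone → F#
  F# + 2 semitones → G#
  G# + 2 semitones → A#
  A# + 2 semitones → B#
  B# + 1 semitone → C#
Scale: C# D# E# F# G# A# B#
Degree 3 = E#


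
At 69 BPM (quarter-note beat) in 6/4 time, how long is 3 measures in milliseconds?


Let's work it out.
Quarter-note beat duration = 60000 / 69 ms
Beats per measure (6/4) = 6
One measure = 6 × 60000 / 69 = 360000 / 69 ms
3 measures = 3 × 360000 / 69 = 1080000 / 69
= 15652.2 ms


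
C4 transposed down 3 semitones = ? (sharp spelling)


Step by step:
C4: chromatic position 0 in octave 4 → absolute = 4×12 + 0 = 48
Transpose down 3: 48 - 3 = 45
45 = 3×12 + 9 → A in octave 3
Result = A3


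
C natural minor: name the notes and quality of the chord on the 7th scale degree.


C natural minor scale: C D Eb F G Ab Bb
Diatonic triad on degree 7 stacks scale notes 7, 2, 4: Bb D F
Bb→D = 4 semitones; Bb→F = 7 semitones → major triad
= Bb D F (major)


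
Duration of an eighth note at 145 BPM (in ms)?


One quarter-note beat = 60000 / BPM = 60000 / 145 ms
Eighth note = 1/2 × quarter note
Duration = 1/2 × 60000 / 145 = 30000 / 145
= 206.9 ms


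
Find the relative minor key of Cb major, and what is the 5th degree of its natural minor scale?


Let's work it out.
The relative minor shares the major's key signature and starts on its 6th degree
6th degree = a major 6th above the tonic; a major 6th above Cb is Ab
→ relative minor of Cb major is Ab minor
Ab natural minor scale: Ab Bb Cb Db Eb Fb Gb
= Ab minor; 5th degree = Eb


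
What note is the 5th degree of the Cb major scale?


Step by step:
Major scale pattern: W-W-H-W-W-W-H (2-2-1-2-2-2-1 semitones)
Starting from Cb:
  Cb + 2 semitones → Db
  Db + 2 semitones → Eb
  Eb + 1 semitone → Fb
  Fb + 2 semitones → Gb
  Gb + 2 semitones → Ab
  Ab + 2 semitones → Bb
  Bb + 1 semitone → Cb
Scale: Cb Db Eb Fb Gb Ab Bb
Degree 5 = Gb


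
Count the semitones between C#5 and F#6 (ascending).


Absolute semitone position = octave×12 + chromatic position
C#5: 5×12 + 1 = 61
F#6: 6×12 + 6 = 78
Difference = 78 - 61 = 17
= 17 semitones


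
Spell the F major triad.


Major triad = root + major 3rd (4 semitones) + perfect 5th (7 semitones)
A triad on F stacks thirds, so the chord tones use letter names F-A-C
Root: F
Major 3rd above F: A
Perfect 5th above F: C
Chord = F A C


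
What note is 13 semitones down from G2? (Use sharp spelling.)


Let's work it out.
G2: chromatic position 7 in octave 2 → absolute = 2×12 + 7 = 31
Transpose down 13: 31 - 13 = 18
18 = 1×12 + 6 → F# in octave 1
Result = F#1


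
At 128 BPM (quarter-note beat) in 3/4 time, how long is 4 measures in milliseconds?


Quarter-note beat duration = 60000 / 128 ms
Beats per measure (3/4) = 3
One measure = 3 × 60000 / 128 = 180000 / 128 ms
4 measures = 4 × 180000 / 128 = 720000 / 128
= 5625.0 ms


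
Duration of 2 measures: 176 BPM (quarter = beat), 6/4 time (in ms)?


Reasoning:
Quarter-note beat duration = 60000 / 176 ms
Beats per measure (6/4) = 6
One measure = 6 × 60000 / 176 = 360000 / 176 ms
2 measures = 2 × 360000 / 176 = 720000 / 176
= 4090.9 ms


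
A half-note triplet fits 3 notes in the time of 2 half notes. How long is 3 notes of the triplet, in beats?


Solution.
Triplet: 3 notes occupy the space of 2 half notes
Space = 2 × 2 = 4 beats
Each triplet note = 4 / 3 = 4/3 beats
3 notes = 3 × 4/3 = 4
= 4 beats


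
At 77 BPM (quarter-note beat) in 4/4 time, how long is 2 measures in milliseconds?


Quarter-note beat duration = 60000 / 77 ms
Beats per measure (4/4) = 4
One measure = 4 × 60000 / 77 = 240000 / 77 ms
2 measures = 2 × 240000 / 77 = 480000 / 77
= 6233.8 ms


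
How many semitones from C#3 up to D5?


Absolute semitone position = octave×12 + chromatic position
C#3: 3×12 + 1 = 37
D5: 5×12 + 2 = 62
Difference = 62 - 37 = 25
= 25 semitones


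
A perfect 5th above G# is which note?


A 5th spans 5 letter names, so from G we land on D
A perfect 5th = 7 semitones above G#
Spell D at that pitch: D#
= D#


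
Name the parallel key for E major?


Parallel keys share the same tonic but differ in mode
E major → parallel is E minor
= E minor


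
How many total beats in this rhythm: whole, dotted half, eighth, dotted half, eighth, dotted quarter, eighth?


Working:
Beat values:
  whole = 4 beats
  dotted half = 3 beats
  eighth = 0.5 beats
  dotted half = 3 beats
  eighth = 0.5 beats
  dotted quarter = 1.5 beats
  eighth = 0.5 beats
Sum = 4 + 3 + 0.5 + 3 + 0.5 + 1.5 + 0.5
= 13 beats


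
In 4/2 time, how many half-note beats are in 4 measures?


Step by step:
Time signature 4/2: the bottom number 2 means the half note gets one count
The top number 4 means 4 half-note beats per measure
Total = 4 × 4 measures
= 16 half-note beats


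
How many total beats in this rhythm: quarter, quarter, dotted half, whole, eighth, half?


Reasoning:
Beat values:
  quarter = 1 beat
  quarter = 1 beat
  dotted half = 3 beats
  whole = 4 beats
  eighth = 0.5 beats
  half = 2 beats
Sum = 1 + 1 + 3 + 4 + 0.5 + 2
= 11.5 beats


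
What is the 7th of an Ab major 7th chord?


Reasoning:
Major 7th chord = root + major 3rd + perfect 5th + major 7th
Seventh chords stack in thirds, so the letter names are A-C-E-G
Root: Ab
Major 3rd above Ab: C
Perfect 5th above Ab: Eb
Major 7th above Ab: G
The 7th = G


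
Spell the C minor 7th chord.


Let's work it out.
Minor 7th chord = root + minor 3rd + perfect 5th + minor 7th
Seventh chords stack in thirds, so the letter names are C-E-G-B
Root: C
Minor 3rd above C: Eb
Perfect 5th above C: G
Minor 7th above C: Bb
Chord = C Eb G Bb


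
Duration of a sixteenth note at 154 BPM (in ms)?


Working:
One quarter-note beat = 60000 / BPM = 60000 / 154 ms
Sixteenth note = 1/4 × quarter note
Duration = 1/4 × 60000 / 154 = 15000 / 154
= 97.4 ms


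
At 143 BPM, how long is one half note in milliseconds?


One quarter-note beat = 60000 / BPM = 60000 / 143 ms
Half note = 2 × quarter note
Duration = 2 × 60000 / 143 = 120000 / 143
= 839.2 ms


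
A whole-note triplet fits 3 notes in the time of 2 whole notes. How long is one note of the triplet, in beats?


Let's work it out.
Triplet: 3 notes occupy the space of 2 whole notes
Space = 2 × 4 = 8 beats
Each triplet note = 8 / 3 = 8/3 beats
= 8/3 beats


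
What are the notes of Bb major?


Solution.
Major scale pattern: W-W-H-W-W-W-H (2-2-1-2-2-2-1 semitones)
Starting from Bb:
  Bb + 2 semitones → C
  C + 2 semitones → D
  D + 1 semitone → Eb
  Eb + 2 semitones → F
  F + 2 semitones → G
  G + 2 semitones → A
  A + 1 semitone → Bb
Scale = Bb C D Eb F G A


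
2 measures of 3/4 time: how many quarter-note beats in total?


Solution.
Time signature 3/4: the bottom number 4 means the quarter note gets one count
The top number 3 means 3 quarter-note beats per measure
Total = 3 × 2 measures
= 6 quarter-note beats


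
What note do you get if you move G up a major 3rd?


Step by step:
major 3rd: 3 letter names, 4 semitones
Letter: G + 2 → B
Pitch: G + 4 semitones, spelled as a B → B
= B


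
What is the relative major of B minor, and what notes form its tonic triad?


The relative major shares the key signature and is a minor 3rd above the minor tonic
A minor 3rd above B is D
→ relative major of B minor is D major
Tonic triad of D major = root + major 3rd + perfect 5th = D F# A
= D major; triad = D F# A


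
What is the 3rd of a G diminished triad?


Diminished triad = root + minor 3rd (3 semitones) + diminished 5th (6 semitones)
A triad on G stacks thirds, so the chord tones use letter names G-B-D
Root: G
Minor 3rd above G: Bb
Diminished 5th above G: Db
The 3rd = Bb


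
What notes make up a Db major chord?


Working:
Major triad = root + major 3rd (4 semitones) + perfect 5th (7 semitones)
A triad on Db stacks thirds, so the chord tones use letter names D-F-A
Root: Db
Major 3rd above Db: F
Perfect 5th above Db: Ab
Chord = Db F Ab


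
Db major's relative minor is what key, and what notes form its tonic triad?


Reasoning:
The relative minor shares the major's key signature and starts on its 6th degree
6th degree = a major 6th above the tonic; a major 6th above Db is Bb
→ relative minor of Db major is Bb minor
Tonic triad of Bb minor = root + minor 3rd + perfect 5th = Bb Db F
= Bb minor; triad = Bb Db F


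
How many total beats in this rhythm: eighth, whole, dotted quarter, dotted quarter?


Reasoning:
Beat values:
  eighth = 0.5 beats
  whole = 4 beats
  dotted quarter = 1.5 beats
  dotted quarter = 1.5 beats
Sum = 0.5 + 4 + 1.5 + 1.5
= 7.5 beats


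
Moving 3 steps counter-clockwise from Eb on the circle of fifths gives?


Each counter-clockwise step moves down a perfect 5th (= up a perfect 4th)
From Eb: Eb → Ab → Db → F#/Gb
= F#/Gb


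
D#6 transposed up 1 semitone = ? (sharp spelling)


D#6: chromatic position 3 in octave 6 → absolute = 6×12 + 3 = 75
Transpose up 1: 75 + 1 = 76
76 = 6×12 + 4 → E in octave 6
Result = E6


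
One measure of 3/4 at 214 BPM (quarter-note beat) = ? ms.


Quarter-note beat duration = 60000 / 214 ms
Beats per measure (3/4) = 3
One measure = 3 × 60000 / 214 = 180000 / 214 ms
= 841.1 ms


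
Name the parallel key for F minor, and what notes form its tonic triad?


Parallel keys share the same tonic but differ in mode
F minor → parallel is F major
Tonic triad of F major = F A C
= F major; triad = F A C


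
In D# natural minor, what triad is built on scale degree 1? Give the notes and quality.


D# natural minor scale: D# E# F# G# A# B C#
Diatonic triad on degree 1 stacks scale notes 1, 3, 5: D# F# A#
D#→F# = 3 semitones; D#→A# = 7 semitones → minor triad
= D# F# A# (minor)


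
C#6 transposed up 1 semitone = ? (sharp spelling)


C#6: chromatic position 1 in octave 6 → absolute = 6×12 + 1 = 73
Transpose up 1: 73 + 1 = 74
74 = 6×12 + 2 → D in octave 6
Result = D6


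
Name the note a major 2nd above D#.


Reasoning:
A 2nd spans 2 letter names, so from D we land on E
A major 2nd = 2 semitones above D#
Spell E at that pitch: E#
= E#


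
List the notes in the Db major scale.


Working:
Major scale pattern: W-W-H-W-W-W-H (2-2-1-2-2-2-1 semitones)
Starting from Db:
  Db + 2 semitones → Eb
  Eb + 2 semitones → F
  F + 1 semitone → Gb
  Gb + 2 semitones → Ab
  Ab + 2 semitones → Bb
  Bb + 2 semitones → C
  C + 1 semitone → Db
Scale = Db Eb F Gb Ab Bb C


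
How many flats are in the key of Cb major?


Let's work it out.
Flat major keys: C(0), F(1), Bb(2), Eb(3), Ab(4), Db(5), Gb(6), Cb(7)
Cb major has 7 flats
Order of flats: Bb Eb Ab Db Gb Cb Fb → first 7: Bb, Eb, Ab, Db, Gb, Cb, Fb
= 7 flats


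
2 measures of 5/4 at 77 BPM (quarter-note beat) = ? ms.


Solution.
Quarter-note beat duration = 60000 / 77 ms
Beats per measure (5/4) = 5
One measure = 5 × 60000 / 77 = 300000 / 77 ms
2 measures = 2 × 300000 / 77 = 600000 / 77
= 7792.2 ms


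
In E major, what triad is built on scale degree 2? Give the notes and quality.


Step by step:
E major scale: E F# G# A B C# D#
Diatonic triad on degree 2 stacks scale notes 2, 4, 6: F# A C#
F#→A = 3 semitones; F#→C# = 7 semitones → minor triad
= F# A C# (minor)


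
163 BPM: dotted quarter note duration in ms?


Solution.
One quarter-note beat = 60000 / BPM = 60000 / 163 ms
Dotted quarter note = 3/2 × quarter note
Duration = 3/2 × 60000 / 163 = 90000 / 163
= 552.1 ms


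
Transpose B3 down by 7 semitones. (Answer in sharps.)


B3: chromatic position 11 in octave 3 → absolute = 3×12 + 11 = 47
Transpose down 7: 47 - 7 = 40
40 = 3×12 + 4 → E in octave 3
Result = E3


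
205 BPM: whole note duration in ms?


Reasoning:
One quarter-note beat = 60000 / BPM = 60000 / 205 ms
Whole note = 4 × quarter note
Duration = 4 × 60000 / 205 = 240000 / 205
= 1170.7 ms


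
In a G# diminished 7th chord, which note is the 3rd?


Step by step:
Diminished 7th chord = root + minor 3rd + diminished 5th + diminished 7th
Seventh chords stack in thirds, so the letter names are G-B-D-F
Root: G#
Minor 3rd above G#: B
Diminished 5th above G#: D
Diminished 7th above G#: F
The 3rd = B


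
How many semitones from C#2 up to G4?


Solution.
Absolute semitone position = octave×12 + chromatic position
C#2: 2×12 + 1 = 25
G4: 4×12 + 7 = 55
Difference = 55 - 25 = 30
= 30 semitones


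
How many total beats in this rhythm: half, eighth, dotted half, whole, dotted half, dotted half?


Let's work it out.
Beat values:
  half = 2 beats
  eighth = 0.5 beats
  dotted half = 3 beats
  whole = 4 beats
  dotted half = 3 beats
  dotted half = 3 beats
Sum = 2 + 0.5 + 3 + 4 + 3 + 3
= 15.5 beats


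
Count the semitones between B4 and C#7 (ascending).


Absolute semitone position = octave×12 + chromatic position
B4: 4×12 + 11 = 59
C#7: 7×12 + 1 = 85
Difference = 85 - 59 = 26
= 26 semitones


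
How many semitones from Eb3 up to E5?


Reasoning:
Absolute semitone position = octave×12 + chromatic position
Eb3: 3×12 + 3 = 39
E5: 5×12 + 4 = 64
Difference = 64 - 39 = 25
= 25 semitones


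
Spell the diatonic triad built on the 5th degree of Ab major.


Step by step:
Ab major scale: Ab Bb C Db Eb F G
Diatonic triad on degree 5 stacks scale notes 5, 7, 2: Eb G Bb
Eb→G = 4 semitones; Eb→Bb = 7 semitones → major triad
= Eb G Bb (major)


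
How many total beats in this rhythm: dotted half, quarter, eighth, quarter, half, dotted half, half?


Beat values:
  dotted half = 3 beats
  quarter = 1 beat
  eighth = 0.5 beats
  quarter = 1 beat
  half = 2 beats
  dotted half = 3 beats
  half = 2 beats
Sum = 3 + 1 + 0.5 + 1 + 2 + 3 + 2
= 12.5 beats


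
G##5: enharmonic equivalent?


Solution.
Enharmonic notes sound the same pitch but are spelled with different letter names
G## and A name the same pitch class
= A5


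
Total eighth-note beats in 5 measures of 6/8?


Working:
Time signature 6/8: the bottom number 8 means the eighth note gets one count
The top number 6 means 6 eighth-note beats per measure
Total = 6 × 5 measures
= 30 eighth-note beats


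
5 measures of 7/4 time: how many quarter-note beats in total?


Time signature 7/4: the bottom number 4 means the quarter note gets one count
The top number 7 means 7 quarter-note beats per measure
Total = 7 × 5 measures
= 35 quarter-note beats


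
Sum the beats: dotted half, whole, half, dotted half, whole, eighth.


Solution.
Beat values:
  dotted half = 3 beats
  whole = 4 beats
  half = 2 beats
  dotted half = 3 beats
  whole = 4 beats
  eighth = 0.5 beats
Sum = 3 + 4 + 2 + 3 + 4 + 0.5
= 16.5 beats


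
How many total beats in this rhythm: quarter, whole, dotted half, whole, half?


Let's work it out.
Beat values:
  quarter = 1 beat
  whole = 4 beats
  dotted half = 3 beats
  whole = 4 beats
  half = 2 beats
Sum = 1 + 4 + 3 + 4 + 2
= 14 beats


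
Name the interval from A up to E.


Let's work it out.
Letter names: A → E spans 5 letter names → a 5th
Semitones: A → E = 7 half-steps
A 5th of 7 semitones is a perfect 5th
= perfect 5th


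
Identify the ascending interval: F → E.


Working:
Letter names: F → E spans 7 letter names → a 7th
Semitones: F → E = 11 half-steps
A 7th of 11 semitones is a major 7th
= major 7th


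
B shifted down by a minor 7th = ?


minor 7th: 7 letter names, 10 semitones
Letter: B - 6 → C
Pitch: B - 10 semitones, spelled as a C → C#
= C#


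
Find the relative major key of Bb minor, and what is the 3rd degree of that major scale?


The relative major shares the key signature and is a minor 3rd above the minor tonic
A minor 3rd above Bb is Db
→ relative major of Bb minor is Db major
Db major scale: Db Eb F Gb Ab Bb C
= Db major; 3rd degree = F


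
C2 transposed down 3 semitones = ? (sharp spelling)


Reasoning:
C2: chromatic position 0 in octave 2 → absolute = 2×12 + 0 = 24
Transpose down 3: 24 - 3 = 21
21 = 1×12 + 9 → A in octave 1
Result = A1


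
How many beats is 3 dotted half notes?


Step by step:
Base half note = 2 beats
Dot 1 adds half the previous value: +1
One dotted half = 2 + 1 = 3
3 of them = 3 × 3 = 9
= 9 beats


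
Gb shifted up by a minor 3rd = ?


Solution.
minor 3rd: 3 letter names, 3 semitones
Letter: G + 2 → B
Pitch: Gb + 3 semitones, spelled as a B → Bbb
= Bbb


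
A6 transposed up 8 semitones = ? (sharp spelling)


A6: chromatic position 9 in octave 6 → absolute = 6×12 + 9 = 81
Transpose up 8: 81 + 8 = 89
89 = 7×12 + 5 → F in octave 7
Result = F7


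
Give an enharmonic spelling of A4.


Working:
Enharmonic notes sound the same pitch but are spelled with different letter names
A and G## name the same pitch class
= G##4


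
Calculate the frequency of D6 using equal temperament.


Working:
f = 440 × 2^(n/12) where n = semitones from A4
D6: 17 semitones from A4
f = 440 × 2^(17/12)
f = 1174.66 Hz


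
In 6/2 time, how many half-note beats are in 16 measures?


Reasoning:
Time signature 6/2: the bottom number 2 means the half note gets one count
The top number 6 means 6 half-note beats per measure
Total = 6 × 16 measures
= 96 half-note beats


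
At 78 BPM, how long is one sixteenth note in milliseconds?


Reasoning:
One quarter-note beat = 60000 / BPM = 60000 / 78 ms
Sixteenth note = 1/4 × quarter note
Duration = 1/4 × 60000 / 78 = 15000 / 78
= 192.3 ms


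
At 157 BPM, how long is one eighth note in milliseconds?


Step by step:
One quarter-note beat = 60000 / BPM = 60000 / 157 ms
Eighth note = 1/2 × quarter note
Duration = 1/2 × 60000 / 157 = 30000 / 157
= 191.1 ms


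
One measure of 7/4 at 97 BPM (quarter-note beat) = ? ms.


Let's work it out.
Quarter-note beat duration = 60000 / 97 ms
Beats per measure (7/4) = 7
One measure = 7 × 60000 / 97 = 420000 / 97 ms
= 4329.9 ms


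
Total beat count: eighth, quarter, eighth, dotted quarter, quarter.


Step by step:
Beat values:
  eighth = 0.5 beats
  quarter = 1 beat
  eighth = 0.5 beats
  dotted quarter = 1.5 beats
  quarter = 1 beat
Sum = 0.5 + 1 + 0.5 + 1.5 + 1
= 4.5 beats


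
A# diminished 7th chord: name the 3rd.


Let's work it out.
Diminished 7th chord = root + minor 3rd + diminished 5th + diminished 7th
Seventh chords stack in thirds, so the letter names are A-C-E-G
Root: A#
Minor 3rd above A#: C#
Diminished 5th above A#: E
Diminished 7th above A#: G
The 3rd = C#


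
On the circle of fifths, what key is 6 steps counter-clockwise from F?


Step by step:
Each counter-clockwise step moves down a perfect 5th (= up a perfect 4th)
From F: F → Bb → Eb → Ab → Db → F#/Gb → B
= B


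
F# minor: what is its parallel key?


Reasoning:
Parallel keys share the same tonic but differ in mode
F# minor → parallel is F# major
= F# major


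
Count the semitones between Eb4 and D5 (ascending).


Let's work it out.
Absolute semitone position = octave×12 + chromatic position
Eb4: 4×12 + 3 = 51
D5: 5×12 + 2 = 62
Difference = 62 - 51 = 11
= 11 semitones


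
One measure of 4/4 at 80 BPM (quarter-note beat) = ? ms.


Quarter-note beat duration = 60000 / 80 ms
Beats per measure (4/4) = 4
One measure = 4 × 60000 / 80 = 240000 / 80 ms
= 3000.0 ms


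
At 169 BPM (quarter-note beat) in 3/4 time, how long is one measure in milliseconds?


Step by step:
Quarter-note beat duration = 60000 / 169 ms
Beats per measure (3/4) = 3
One measure = 3 × 60000 / 169 = 180000 / 169 ms
= 1065.1 ms


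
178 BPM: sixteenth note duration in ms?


One quarter-note beat = 60000 / BPM = 60000 / 178 ms
Sixteenth note = 1/4 × quarter note
Duration = 1/4 × 60000 / 178 = 15000 / 178
= 84.3 ms


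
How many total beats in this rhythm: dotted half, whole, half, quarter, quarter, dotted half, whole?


Beat values:
  dotted half = 3 beats
  whole = 4 beats
  half = 2 beats
  quarter = 1 beat
  quarter = 1 beat
  dotted half = 3 beats
  whole = 4 beats
Sum = 3 + 4 + 2 + 1 + 1 + 3 + 4
= 18 beats


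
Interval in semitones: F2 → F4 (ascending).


Solution.
Absolute semitone position = octave×12 + chromatic position
F2: 2×12 + 5 = 29
F4: 4×12 + 5 = 53
Difference = 53 - 29 = 24
= 24 semitones


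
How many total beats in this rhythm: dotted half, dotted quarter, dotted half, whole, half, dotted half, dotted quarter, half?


Solution.
Beat values:
  dotted half = 3 beats
  dotted quarter = 1.5 beats
  dotted half = 3 beats
  whole = 4 beats
  half = 2 beats
  dotted half = 3 beats
  dotted quarter = 1.5 beats
  half = 2 beats
Sum = 3 + 1.5 + 3 + 4 + 2 + 3 + 1.5 + 2
= 20 beats


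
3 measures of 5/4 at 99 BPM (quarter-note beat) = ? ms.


Working:
Quarter-note beat duration = 60000 / 99 ms
Beats per measure (5/4) = 5
One measure = 5 × 60000 / 99 = 300000 / 99 ms
3 measures = 3 × 300000 / 99 = 900000 / 99
= 9090.9 ms


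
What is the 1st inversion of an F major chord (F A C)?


Let's work it out.
Root position: F A C
1st inversion: move root up an octave
Bass note: A
Notes (bottom to top) = A C F


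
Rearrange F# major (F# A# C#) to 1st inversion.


Reasoning:
Root position: F# A# C#
1st inversion: move root up an octave
Bass note: A#
Notes (bottom to top) = A# C# F#


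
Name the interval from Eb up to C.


Working:
Letter names: E → C spans 6 letter names → a 6th
Semitones: Eb → C = 9 half-steps
A 6th of 9 semitones is a major 6th
= major 6th


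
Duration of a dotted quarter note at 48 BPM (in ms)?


Reasoning:
One quarter-note beat = 60000 / BPM = 60000 / 48 ms
Dotted quarter note = 3/2 × quarter note
Duration = 3/2 × 60000 / 48 = 90000 / 48
= 1875.0 ms


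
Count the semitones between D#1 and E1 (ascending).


Step by step:
Absolute semitone position = octave×12 + chromatic position
D#1: 1×12 + 3 = 15
E1: 1×12 + 4 = 16
Difference = 16 - 15 = 1
= 1 semitone


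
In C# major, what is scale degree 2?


Let's work it out.
Major scale pattern: W-W-H-W-W-W-H (2-2-1-2-2-2-1 semitones)
Starting from C#:
  C# + 2 semitones → D#
  D# + 2 semitones → E#
  E# + 1 semitone → F#
  F# + 2 semitones → G#
  G# + 2 semitones → A#
  A# + 2 semitones → B#
  B# + 1 semitone → C#
Scale: C# D# E# F# G# A# B#
Degree 2 = D#


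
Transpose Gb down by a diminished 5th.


Step by step:
diminished 5th: 5 letter names, 6 semitones
Letter: G - 4 → C
Pitch: Gb - 6 semitones, spelled as a C → C
= C


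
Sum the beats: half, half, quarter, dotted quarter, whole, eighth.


Step by step:
Beat values:
  half = 2 beats
  half = 2 beats
  quarter = 1 beat
  dotted quarter = 1.5 beats
  whole = 4 beats
  eighth = 0.5 beats
Sum = 2 + 2 + 1 + 1.5 + 4 + 0.5
= 11 beats


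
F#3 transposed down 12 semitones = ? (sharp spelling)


F#3: chromatic position 6 in octave 3 → absolute = 3×12 + 6 = 42
Transpose down 12: 42 - 12 = 30
30 = 2×12 + 6 → F# in octave 2
Result = F#2


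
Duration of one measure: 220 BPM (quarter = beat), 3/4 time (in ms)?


Working:
Quarter-note beat duration = 60000 / 220 ms
Beats per measure (3/4) = 3
One measure = 3 × 60000 / 220 = 180000 / 220 ms
= 818.2 ms


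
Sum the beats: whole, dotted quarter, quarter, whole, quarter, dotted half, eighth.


Beat values:
  whole = 4 beats
  dotted quarter = 1.5 beats
  quarter = 1 beat
  whole = 4 beats
  quarter = 1 beat
  dotted half = 3 beats
  eighth = 0.5 beats
Sum = 4 + 1.5 + 1 + 4 + 1 + 3 + 0.5
= 15 beats


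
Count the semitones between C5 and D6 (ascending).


Reasoning:
Absolute semitone position = octave×12 + chromatic position
C5: 5×12 + 0 = 60
D6: 6×12 + 2 = 74
Difference = 74 - 60 = 14
= 14 semitones


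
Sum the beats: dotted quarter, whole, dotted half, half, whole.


Beat values:
  dotted quarter = 1.5 beats
  whole = 4 beats
  dotted half = 3 beats
  half = 2 beats
  whole = 4 beats
Sum = 1.5 + 4 + 3 + 2 + 4
= 14.5 beats


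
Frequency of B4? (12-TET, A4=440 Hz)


Step by step:
f = 440 × 2^(n/12) where n = semitones from A4
B4: 2 semitones from A4
f = 440 × 2^(2/12)
f = 493.88 Hz


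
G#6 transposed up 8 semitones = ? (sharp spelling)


Solution.
G#6: chromatic position 8 in octave 6 → absolute = 6×12 + 8 = 80
Transpose up 8: 80 + 8 = 88
88 = 7×12 + 4 → E in octave 7
Result = E7


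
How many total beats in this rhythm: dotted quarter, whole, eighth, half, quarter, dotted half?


Beat values:
  dotted quarter = 1.5 beats
  whole = 4 beats
  eighth = 0.5 beats
  half = 2 beats
  quarter = 1 beat
  dotted half = 3 beats
Sum = 1.5 + 4 + 0.5 + 2 + 1 + 3
= 12 beats


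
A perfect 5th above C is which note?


Working:
A 5th spans 5 letter names, so from C we land on G
A perfect 5th = 7 semitones above C
Spell G at that pitch: G
= G


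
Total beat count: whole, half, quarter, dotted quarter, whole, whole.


Beat values:
  whole = 4 beats
  half = 2 beats
  quarter = 1 beat
  dotted quarter = 1.5 beats
  whole = 4 beats
  whole = 4 beats
Sum = 4 + 2 + 1 + 1.5 + 4 + 4
= 16.5 beats


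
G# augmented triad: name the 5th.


Augmented triad = root + major 3rd (4 semitones) + augmented 5th (8 semitones)
A triad on G# stacks thirds, so the chord tones use letter names G-B-D
Root: G#
Major 3rd above G#: B#
Augmented 5th above G#: D##
The 5th = D##


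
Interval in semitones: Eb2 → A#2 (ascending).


Step by step:
Absolute semitone position = octave×12 + chromatic position
Eb2: 2×12 + 3 = 27
A#2: 2×12 + 10 = 34
Difference = 34 - 27 = 7
= 7 semitones


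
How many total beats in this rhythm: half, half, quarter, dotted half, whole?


Beat values:
  half = 2 beats
  half = 2 beats
  quarter = 1 beat
  dotted half = 3 beats
  whole = 4 beats
Sum = 2 + 2 + 1 + 3 + 4
= 12 beats


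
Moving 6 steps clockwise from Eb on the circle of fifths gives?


Step by step:
Each clockwise step on the circle of fifths moves up a perfect 5th
From Eb: Eb → Bb → F → C → G → D → A
= A


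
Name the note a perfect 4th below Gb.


Working:
A 4th spans 4 letter names, so from G we land on D
A perfect 4th = 5 semitones below Gb
Spell D at that pitch: Db
= Db


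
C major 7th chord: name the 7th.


Major 7th chord = root + major 3rd + perfect 5th + major 7th
Seventh chords stack in thirds, so the letter names are C-E-G-B
Root: C
Major 3rd above C: E
Perfect 5th above C: G
Major 7th above C: B
The 7th = B


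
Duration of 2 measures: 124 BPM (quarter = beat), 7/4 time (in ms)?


Let's work it out.
Quarter-note beat duration = 60000 / 124 ms
Beats per measure (7/4) = 7
One measure = 7 × 60000 / 124 = 420000 / 124 ms
2 measures = 2 × 420000 / 124 = 840000 / 124
= 6774.2 ms


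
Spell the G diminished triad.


Let's work it out.
Diminished triad = root + minor 3rd (3 semitones) + diminished 5th (6 semitones)
A triad on G stacks thirds, so the chord tones use letter names G-B-D
Root: G
Minor 3rd above G: Bb
Diminished 5th above G: Db
Chord = G Bb Db


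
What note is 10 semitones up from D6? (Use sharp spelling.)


Step by step:
D6: chromatic position 2 in octave 6 → absolute = 6×12 + 2 = 74
Transpose up 10: 74 + 10 = 84
84 = 7×12 + 0 → C in octave 7
Result = C7


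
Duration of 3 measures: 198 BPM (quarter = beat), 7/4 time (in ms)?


Quarter-note beat duration = 60000 / 198 ms
Beats per measure (7/4) = 7
One measure = 7 × 60000 / 198 = 420000 / 198 ms
3 measures = 3 × 420000 / 198 = 1260000 / 198
= 6363.6 ms


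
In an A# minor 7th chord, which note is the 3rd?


Minor 7th chord = root + minor 3rd + perfect 5th + minor 7th
Seventh chords stack in thirds, so the letter names are A-C-E-G
Root: A#
Minor 3rd above A#: C#
Perfect 5th above A#: E#
Minor 7th above A#: G#
The 3rd = C#


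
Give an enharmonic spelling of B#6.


Let's work it out.
Enharmonic notes sound the same pitch but are spelled with different letter names
B# and C name the same pitch class
Octave numbers change at C, so B#6 = C7
= C7


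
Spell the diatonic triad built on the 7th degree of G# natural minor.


Let's work it out.
G# natural minor scale: G# A# B C# D# E F#
Diatonic triad on degree 7 stacks scale notes 7, 2, 4: F# A# C#
F#→A# = 4 semitones; F#→C# = 7 semitones → major triad
= F# A# C# (major)


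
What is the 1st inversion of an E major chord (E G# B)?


Solution.
Root position: E G# B
1st inversion: move root up an octave
Bass note: G#
Notes (bottom to top) = G# B E


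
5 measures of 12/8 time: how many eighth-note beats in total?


Solution.
Time signature 12/8: the bottom number 8 means the eighth note gets one count
The top number 12 means 12 eighth-note beats per measure
Total = 12 × 5 measures
= 60 eighth-note beats


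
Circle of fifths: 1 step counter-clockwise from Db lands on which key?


Reasoning:
Each counter-clockwise step moves down a perfect 5th (= up a perfect 4th)
From Db: Db → F#/Gb
= F#/Gb


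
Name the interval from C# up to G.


Solution.
Letter names: C → G spans 5 letter names → a 5th
Semitones: C# → G = 6 half-steps
A 5th of 6 semitones is a diminished 5th
= diminished 5th


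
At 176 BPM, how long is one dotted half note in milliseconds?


Solution.
One quarter-note beat = 60000 / BPM = 60000 / 176 ms
Dotted half note = 3 × quarter note
Duration = 3 × 60000 / 176 = 180000 / 176
= 1022.7 ms


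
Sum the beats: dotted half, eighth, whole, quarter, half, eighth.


Step by step:
Beat values:
  dotted half = 3 beats
  eighth = 0.5 beats
  whole = 4 beats
  quarter = 1 beat
  half = 2 beats
  eighth = 0.5 beats
Sum = 3 + 0.5 + 4 + 1 + 2 + 0.5
= 11 beats


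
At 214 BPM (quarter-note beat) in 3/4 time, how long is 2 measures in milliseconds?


Let's work it out.
Quarter-note beat duration = 60000 / 214 ms
Beats per measure (3/4) = 3
One measure = 3 × 60000 / 214 = 180000 / 214 ms
2 measures = 2 × 180000 / 214 = 360000 / 214
= 1682.2 ms


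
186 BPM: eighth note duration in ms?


Solution.
One quarter-note beat = 60000 / BPM = 60000 / 186 ms
Eighth note = 1/2 × quarter note
Duration = 1/2 × 60000 / 186 = 30000 / 186
= 161.3 ms


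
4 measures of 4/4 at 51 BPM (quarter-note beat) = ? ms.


Solution.
Quarter-note beat duration = 60000 / 51 ms
Beats per measure (4/4) = 4
One measure = 4 × 60000 / 51 = 240000 / 51 ms
4 measures = 4 × 240000 / 51 = 960000 / 51
= 18823.5 ms


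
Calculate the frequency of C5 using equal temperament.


Let's work it out.
f = 440 × 2^(n/12) where n = semitones from A4
C5: 3 semitones from A4
f = 440 × 2^(3/12)
f = 523.25 Hz


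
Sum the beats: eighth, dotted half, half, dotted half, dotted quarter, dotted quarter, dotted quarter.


Step by step:
Beat values:
  eighth = 0.5 beats
  dotted half = 3 beats
  half = 2 beats
  dotted half = 3 beats
  dotted quarter = 1.5 beats
  dotted quarter = 1.5 beats
  dotted quarter = 1.5 beats
Sum = 0.5 + 3 + 2 + 3 + 1.5 + 1.5 + 1.5
= 13 beats


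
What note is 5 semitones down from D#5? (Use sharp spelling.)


Solution.
D#5: chromatic position 3 in octave 5 → absolute = 5×12 + 3 = 63
Transpose down 5: 63 - 5 = 58
58 = 4×12 + 10 → A# in octave 4
Result = A#4


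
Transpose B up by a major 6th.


Reasoning:
major 6th: 6 letter names, 9 semitones
Letter: B + 5 → G
Pitch: B + 9 semitones, spelled as a G → G#
= G#


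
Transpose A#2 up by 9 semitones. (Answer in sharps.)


Let's work it out.
A#2: chromatic position 10 in octave 2 → absolute = 2×12 + 10 = 34
Transpose up 9: 34 + 9 = 43
43 = 3×12 + 7 → G in octave 3
Result = G3


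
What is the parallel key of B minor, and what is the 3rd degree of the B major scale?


Step by step:
Parallel keys share the same tonic but differ in mode
B minor → parallel is B major
B major scale: B C# D# E F# G# A#
= B major; 3rd degree = D#


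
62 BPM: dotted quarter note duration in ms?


One quarter-note beat = 60000 / BPM = 60000 / 62 ms
Dotted quarter note = 3/2 × quarter note
Duration = 3/2 × 60000 / 62 = 90000 / 62
= 1451.6 ms


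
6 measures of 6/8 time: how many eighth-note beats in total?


Time signature 6/8: the bottom number 8 means the eighth note gets one count
The top number 6 means 6 eighth-note beats per measure
Total = 6 × 6 measures
= 36 eighth-note beats


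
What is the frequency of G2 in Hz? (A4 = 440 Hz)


Reasoning:
f = 440 × 2^(n/12) where n = semitones from A4
G2: -26 semitones from A4
f = 440 × 2^(-26/12)
f = 98.00 Hz


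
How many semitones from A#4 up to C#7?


Solution.
Absolute semitone position = octave×12 + chromatic position
A#4: 4×12 + 10 = 58
C#7: 7×12 + 1 = 85
Difference = 85 - 58 = 27
= 27 semitones


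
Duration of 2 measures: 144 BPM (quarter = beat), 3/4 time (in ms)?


Solution.
Quarter-note beat duration = 60000 / 144 ms
Beats per measure (3/4) = 3
One measure = 3 × 60000 / 144 = 180000 / 144 ms
2 measures = 2 × 180000 / 144 = 360000 / 144
= 2500.0 ms


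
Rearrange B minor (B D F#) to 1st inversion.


Working:
Root position: B D F#
1st inversion: move root up an octave
Bass note: D
Notes (bottom to top) = D F# B


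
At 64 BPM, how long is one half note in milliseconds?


One quarter-note beat = 60000 / BPM = 60000 / 64 ms
Half note = 2 × quarter note
Duration = 2 × 60000 / 64 = 120000 / 64
= 1875.0 ms


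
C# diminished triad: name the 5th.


Diminished triad = root + minor 3rd (3 semitones) + diminished 5th (6 semitones)
A triad on C# stacks thirds, so the chord tones use letter names C-E-G
Root: C#
Minor 3rd above C#: E
Diminished 5th above C#: G
The 5th = G


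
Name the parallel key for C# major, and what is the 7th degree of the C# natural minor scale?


Step by step:
Parallel keys share the same tonic but differ in mode
C# major → parallel is C# minor
C# natural minor scale: C# D# E F# G# A B
= C# minor; 7th degree = B


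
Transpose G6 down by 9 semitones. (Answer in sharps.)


Solution.
G6: chromatic position 7 in octave 6 → absolute = 6×12 + 7 = 79
Transpose down 9: 79 - 9 = 70
70 = 5×12 + 10 → A# in octave 5
Result = A#5


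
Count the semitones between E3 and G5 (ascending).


Absolute semitone position = octave×12 + chromatic position
E3: 3×12 + 4 = 40
G5: 5×12 + 7 = 67
Difference = 67 - 40 = 27
= 27 semitones


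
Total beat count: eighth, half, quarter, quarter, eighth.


Solution.
Beat values:
  eighth = 0.5 beats
  half = 2 beats
  quarter = 1 beat
  quarter = 1 beat
  eighth = 0.5 beats
Sum = 0.5 + 2 + 1 + 1 + 0.5
= 5 beats


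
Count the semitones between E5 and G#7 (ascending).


Absolute semitone position = octave×12 + chromatic position
E5: 5×12 + 4 = 64
G#7: 7×12 + 8 = 92
Difference = 92 - 64 = 28
= 28 semitones


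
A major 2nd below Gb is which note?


Solution.
A 2nd spans 2 letter names, so from G we land on F
A major 2nd = 2 semitones below Gb
Spell F at that pitch: Fb
= Fb


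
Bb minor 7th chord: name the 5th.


Reasoning:
Minor 7th chord = root + minor 3rd + perfect 5th + minor 7th
Seventh chords stack in thirds, so the letter names are B-D-F-A
Root: Bb
Minor 3rd above Bb: Db
Perfect 5th above Bb: F
Minor 7th above Bb: Ab
The 5th = F


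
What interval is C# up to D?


Letter names: C → D spans 2 letter names → a 2nd
Semitones: C# → D = 1 half-step
A 2nd of 1 semitone is a minor 2nd
= minor 2nd


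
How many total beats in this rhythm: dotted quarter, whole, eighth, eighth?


Working:
Beat values:
  dotted quarter = 1.5 beats
  whole = 4 beats
  eighth = 0.5 beats
  eighth = 0.5 beats
Sum = 1.5 + 4 + 0.5 + 0.5
= 6.5 beats


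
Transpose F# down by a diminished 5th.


Step by step:
diminished 5th: 5 letter names, 6 semitones
Letter: F - 4 → B
Pitch: F# - 6 semitones, spelled as a B → B#
= B#
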